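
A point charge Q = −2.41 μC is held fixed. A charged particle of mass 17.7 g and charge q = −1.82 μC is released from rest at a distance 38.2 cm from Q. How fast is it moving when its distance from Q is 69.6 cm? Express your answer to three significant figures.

2.29 m/s

Only the electrostatic force acts, so mechanical energy is conserved: ½mv² = U₁ − U₂ = kQq(1/r₁ − 1/r₂).
U₁ − U₂ = (8.99×10⁹ N·m²/C²)(-2.41×10⁻⁶ C)(-1.82×10⁻⁶ C)(1/0.382 − 1/0.696) = 0.0466 J.
v = √(2·0.0466/0.0177) = 2.29 m/s.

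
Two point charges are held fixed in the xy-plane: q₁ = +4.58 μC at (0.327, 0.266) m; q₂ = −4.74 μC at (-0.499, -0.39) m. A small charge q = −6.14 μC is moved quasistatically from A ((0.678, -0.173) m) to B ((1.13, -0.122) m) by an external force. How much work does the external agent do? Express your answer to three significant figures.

0.106 J

For quasistatic motion the external work equals the change in potential energy: W_ext = qΔV = q(V_B − V_A).
At A: distances to the source charges are 0.562 m, 1.20 m; V_A = Σ kqᵢ/rᵢ = 3.77×10⁴ V.
At B: distances to the source charges are 0.892 m, 1.65 m; V_B = Σ kqᵢ/rᵢ = 2.04×10⁴ V.
ΔV = V_B − V_A = -1.73×10⁴ V.
W_ext = qΔV = (-6.14×10⁻⁶ C)(-1.73×10⁴ V) = 0.106 J.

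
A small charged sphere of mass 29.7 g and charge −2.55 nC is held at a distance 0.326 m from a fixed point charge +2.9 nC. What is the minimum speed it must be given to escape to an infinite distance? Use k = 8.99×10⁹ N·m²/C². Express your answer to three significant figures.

3.71×10⁻³ m/s

To just escape, total mechanical energy must reach zero at infinity: ½mv²_min + U = 0, so ½mv²_min = −U = |kQq|/r.
|U| = |kQq|/r = (8.99×10⁹ N·m²/C²)(2.90×10⁻⁹)(2.55×10⁻⁹)/(0.326) = 2.04×10⁻⁷ J.
v_min = √(2|U|/m) = √(2·2.04×10⁻⁷/0.0297) = 3.71×10⁻³ m/s.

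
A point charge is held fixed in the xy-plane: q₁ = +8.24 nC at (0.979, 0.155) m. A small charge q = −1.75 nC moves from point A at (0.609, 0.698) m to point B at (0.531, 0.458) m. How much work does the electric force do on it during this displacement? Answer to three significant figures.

4.24×10⁻⁸ J

The work done by the electric force is W_field = −ΔU = −q(V_B − V_A) = q(V_A − V_B).
At A: distance to the source charge is 0.657 m; V_A = kq₁/r = 113 V.
At B: distance to the source charge is 0.541 m; V_B = kq₁/r = 137 V.
ΔV = V_B − V_A = 24.2 V.
W_field = −qΔV = −(-1.75×10⁻⁹ C)(24.2 V) = 4.24×10⁻⁸ J.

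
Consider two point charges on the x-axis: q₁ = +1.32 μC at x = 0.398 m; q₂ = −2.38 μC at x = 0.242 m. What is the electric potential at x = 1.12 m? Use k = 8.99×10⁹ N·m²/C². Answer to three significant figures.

The total potential is the scalar sum of each charge's contribution, V = Σ kqᵢ/rᵢ.
Distances from the field point to each charge: r₁ = 0.722 m, r₂ = 0.878 m.
V = k[(1.32×10⁻⁶)/(0.722) + (-2.38×10⁻⁶)/(0.878)] = -7930 V.

-7930 V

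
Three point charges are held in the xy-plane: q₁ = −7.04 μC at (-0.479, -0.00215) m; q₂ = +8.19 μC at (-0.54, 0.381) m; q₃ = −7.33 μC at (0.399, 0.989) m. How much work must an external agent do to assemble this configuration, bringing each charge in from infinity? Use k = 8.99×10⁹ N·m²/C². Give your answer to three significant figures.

-1.47 J

The work to assemble the configuration equals its total potential energy, U = Σ kqᵢqⱼ/rᵢⱼ over all pairs.
Pair separations: r₁₂ = 0.388 m, r₁₃ = 1.32 m, r₂₃ = 1.12 m.
U = (-1.34) + (0.350) + (-0.482) = -1.47 J.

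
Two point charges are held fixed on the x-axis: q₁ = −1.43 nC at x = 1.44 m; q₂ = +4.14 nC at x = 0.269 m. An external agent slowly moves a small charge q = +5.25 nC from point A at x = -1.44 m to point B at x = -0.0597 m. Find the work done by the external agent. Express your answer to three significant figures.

For quasistatic motion the external work equals the change in potential energy: W_ext = qΔV = q(V_B − V_A).
At A: distances to the source charges are 2.88 m, 1.71 m; V_A = Σ kqᵢ/rᵢ = 17.3 V.
At B: distances to the source charges are 1.50 m, 0.329 m; V_B = Σ kqᵢ/rᵢ = 105 V.
ΔV = V_B − V_A = 87.3 V.
W_ext = qΔV = (5.25×10⁻⁹ C)(87.3 V) = 4.59×10⁻⁷ J.

4.59×10⁻⁷ J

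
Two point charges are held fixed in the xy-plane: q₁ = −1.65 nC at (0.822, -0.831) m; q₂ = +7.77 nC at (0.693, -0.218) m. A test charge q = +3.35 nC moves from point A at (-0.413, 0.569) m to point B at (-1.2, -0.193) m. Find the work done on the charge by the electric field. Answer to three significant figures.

The work done by the electric force is W_field = −ΔU = −q(V_B − V_A) = q(V_A − V_B).
At A: distances to the source charges are 1.87 m, 1.36 m; V_A = Σ kqᵢ/rᵢ = 43.5 V.
At B: distances to the source charges are 2.12 m, 1.89 m; V_B = Σ kqᵢ/rᵢ = 29.9 V.
ΔV = V_B − V_A = -13.6 V.
W_field = −qΔV = −(3.35×10⁻⁹ C)(-13.6 V) = 4.56×10⁻⁸ J.

4.56×10⁻⁸ J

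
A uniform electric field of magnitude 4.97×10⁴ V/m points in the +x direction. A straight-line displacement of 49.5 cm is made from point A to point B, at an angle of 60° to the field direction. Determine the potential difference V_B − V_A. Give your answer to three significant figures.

-1.23×10⁴ V

Only the component of displacement along E changes the potential: ΔV = −E·d·cosθ.
ΔV = −(4.97×10⁴ V/m)(0.495 m)cos60° = -1.23×10⁴ V.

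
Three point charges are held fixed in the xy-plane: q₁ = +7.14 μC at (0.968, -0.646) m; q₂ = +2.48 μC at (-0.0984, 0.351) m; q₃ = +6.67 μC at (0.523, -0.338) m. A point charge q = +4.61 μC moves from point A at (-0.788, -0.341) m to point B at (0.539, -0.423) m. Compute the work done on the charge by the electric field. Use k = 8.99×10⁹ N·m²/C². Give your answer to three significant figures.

The work done by the electric force is W_field = −ΔU = −q(V_B − V_A) = q(V_A − V_B).
At A: distances to the source charges are 1.78 m, 0.977 m, 1.31 m; V_A = Σ kqᵢ/rᵢ = 1.05×10⁵ V.
At B: distances to the source charges are 0.483 m, 1.00 m, 0.0865 m; V_B = Σ kqᵢ/rᵢ = 8.48×10⁵ V.
ΔV = V_B − V_A = 7.44×10⁵ V.
W_field = −qΔV = −(4.61×10⁻⁶ C)(7.44×10⁵ V) = -3.43 J.

-3.43 J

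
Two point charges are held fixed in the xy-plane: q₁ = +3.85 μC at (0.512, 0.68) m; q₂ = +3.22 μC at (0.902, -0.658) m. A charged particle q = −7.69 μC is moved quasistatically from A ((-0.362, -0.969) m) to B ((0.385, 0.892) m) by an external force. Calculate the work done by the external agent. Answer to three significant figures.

For quasistatic motion the external work equals the change in potential energy: W_ext = qΔV = q(V_B − V_A).
At A: distances to the source charges are 1.87 m, 1.30 m; V_A = Σ kqᵢ/rᵢ = 4.08×10⁴ V.
At B: distances to the source charges are 0.247 m, 1.63 m; V_B = Σ kqᵢ/rᵢ = 1.58×10⁵ V.
ΔV = V_B − V_A = 1.17×10⁵ V.
W_ext = qΔV = (-7.69×10⁻⁶ C)(1.17×10⁵ V) = -0.900 J.

-0.900 J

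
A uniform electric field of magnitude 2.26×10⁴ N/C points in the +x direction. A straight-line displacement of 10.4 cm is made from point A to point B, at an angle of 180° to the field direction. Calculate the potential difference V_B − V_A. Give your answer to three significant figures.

2350 V

Only the component of displacement along E changes the potential: ΔV = −E·d·cosθ.
ΔV = −(2.26×10⁴ V/m)(0.104 m)cos180° = 2350 V.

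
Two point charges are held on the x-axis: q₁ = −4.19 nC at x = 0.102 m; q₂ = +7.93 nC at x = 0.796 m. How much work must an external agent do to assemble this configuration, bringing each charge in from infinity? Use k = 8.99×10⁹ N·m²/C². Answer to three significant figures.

The work to assemble the configuration equals its total potential energy, U = Σ kqᵢqⱼ/rᵢⱼ over all pairs.
Pair separations: r₁₂ = 0.694 m.
U = (-4.30×10⁻⁷) = -4.30×10⁻⁷ J.

-4.30×10⁻⁷ J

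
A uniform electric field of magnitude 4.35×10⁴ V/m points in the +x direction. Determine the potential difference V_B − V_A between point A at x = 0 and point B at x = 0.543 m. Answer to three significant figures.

-2.36×10⁴ V

In a uniform field, potential decreases in the direction of E: V_B − V_A = −E·Δx.
V_B − V_A = −(4.35×10⁴ V/m)(0.543 m) = -2.36×10⁴ V.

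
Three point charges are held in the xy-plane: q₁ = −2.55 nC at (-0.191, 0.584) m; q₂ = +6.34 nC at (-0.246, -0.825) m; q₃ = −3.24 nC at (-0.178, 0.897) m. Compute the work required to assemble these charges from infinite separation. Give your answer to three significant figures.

The work to assemble the configuration equals its total potential energy, U = Σ kqᵢqⱼ/rᵢⱼ over all pairs.
Pair separations: r₁₂ = 1.41 m, r₁₃ = 0.313 m, r₂₃ = 1.72 m.
U = (-1.03×10⁻⁷) + (2.37×10⁻⁷) + (-1.07×10⁻⁷) = 2.69×10⁻⁸ J.

2.69×10⁻⁸ J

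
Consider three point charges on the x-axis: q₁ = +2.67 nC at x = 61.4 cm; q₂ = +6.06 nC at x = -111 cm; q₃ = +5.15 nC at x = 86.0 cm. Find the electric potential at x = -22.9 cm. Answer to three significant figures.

Electric potential is a scalar, so the contributions from each charge add algebraically: V = Σ kqᵢ/rᵢ.
Distances from the field point to each charge: r₁ = 0.843 m, r₂ = 0.881 m, r₃ = 1.09 m.
V = k[(2.67×10⁻⁹)/(0.843) + (6.06×10⁻⁹)/(0.881) + (5.15×10⁻⁹)/(1.09)] = 133 V.

133 V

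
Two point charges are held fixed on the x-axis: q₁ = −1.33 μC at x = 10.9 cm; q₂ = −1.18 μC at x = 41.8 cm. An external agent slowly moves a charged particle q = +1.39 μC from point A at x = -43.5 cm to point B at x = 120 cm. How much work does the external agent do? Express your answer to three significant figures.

0.0137 J

For quasistatic motion the external work equals the change in potential energy: W_ext = qΔV = q(V_B − V_A).
At A: distances to the source charges are 0.544 m, 0.853 m; V_A = Σ kqᵢ/rᵢ = -3.44×10⁴ V.
At B: distances to the source charges are 1.09 m, 0.782 m; V_B = Σ kqᵢ/rᵢ = -2.45×10⁴ V.
ΔV = V_B − V_A = 9890 V.
W_ext = qΔV = (1.39×10⁻⁶ C)(9890 V) = 0.0137 J.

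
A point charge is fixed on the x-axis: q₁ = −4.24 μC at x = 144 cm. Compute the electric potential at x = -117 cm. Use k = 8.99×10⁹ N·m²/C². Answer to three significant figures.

-1.46×10⁴ V

The total potential is the scalar sum of each charge's contribution, V = Σ kqᵢ/rᵢ.
V = k[(-4.24×10⁻⁶)/(2.61)] = -1.46×10⁴ V.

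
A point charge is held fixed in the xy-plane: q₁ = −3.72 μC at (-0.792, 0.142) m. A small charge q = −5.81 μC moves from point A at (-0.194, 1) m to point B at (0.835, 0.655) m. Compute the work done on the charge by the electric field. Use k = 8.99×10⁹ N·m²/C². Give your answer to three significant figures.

The work done by the electric force is W_field = −ΔU = −q(V_B − V_A) = q(V_A − V_B).
At A: distance to the source charge is 1.05 m; V_A = kq₁/r = -3.20×10⁴ V.
At B: distance to the source charge is 1.71 m; V_B = kq₁/r = -1.96×10⁴ V.
ΔV = V_B − V_A = 1.24×10⁴ V.
W_field = −qΔV = −(-5.81×10⁻⁶ C)(1.24×10⁴ V) = 0.0719 J.

0.0719 J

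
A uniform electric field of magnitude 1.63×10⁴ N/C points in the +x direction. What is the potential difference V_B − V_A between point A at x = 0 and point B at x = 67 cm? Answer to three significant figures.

-1.09×10⁴ V

In a uniform field, potential decreases in the direction of E: V_B − V_A = −E·Δx.
V_B − V_A = −(1.63×10⁴ V/m)(0.670 m) = -1.09×10⁴ V.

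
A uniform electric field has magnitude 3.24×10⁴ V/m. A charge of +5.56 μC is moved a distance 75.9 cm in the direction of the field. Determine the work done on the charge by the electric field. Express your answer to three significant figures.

The potential change for a displacement 75.9 cm in the direction of the field is ΔV = −Ed = -2.46×10⁴ V.
W_field = −qΔV = 0.137 J.

0.137 J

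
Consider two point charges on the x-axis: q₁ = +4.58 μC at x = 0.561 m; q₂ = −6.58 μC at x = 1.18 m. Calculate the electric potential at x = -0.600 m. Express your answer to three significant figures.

Electric potential is a scalar, so the contributions from each charge add algebraically: V = Σ kqᵢ/rᵢ.
Distances from the field point to each charge: r₁ = 1.16 m, r₂ = 1.78 m.
V = k[(4.58×10⁻⁶)/(1.16) + (-6.58×10⁻⁶)/(1.78)] = 2230 V.

2230 V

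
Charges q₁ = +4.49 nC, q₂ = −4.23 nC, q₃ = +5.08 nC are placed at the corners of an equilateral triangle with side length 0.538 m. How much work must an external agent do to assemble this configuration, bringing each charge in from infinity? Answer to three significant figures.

The assembly work is the sum of pairwise potential energies, U = Σ_{i<j} kqᵢqⱼ/rᵢⱼ.
All three pair separations equal the side length, 0.538 m.
U = (-3.17×10⁻⁷) + (3.81×10⁻⁷) + (-3.59×10⁻⁷) = -2.95×10⁻⁷ J.

-2.95×10⁻⁷ J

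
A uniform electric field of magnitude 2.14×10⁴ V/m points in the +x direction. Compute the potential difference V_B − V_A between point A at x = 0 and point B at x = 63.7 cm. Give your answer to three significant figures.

In a uniform field, potential decreases in the direction of E: V_B − V_A = −E·Δx.
V_B − V_A = −(2.14×10⁴ V/m)(0.637 m) = -1.36×10⁴ V.

-1.36×10⁴ V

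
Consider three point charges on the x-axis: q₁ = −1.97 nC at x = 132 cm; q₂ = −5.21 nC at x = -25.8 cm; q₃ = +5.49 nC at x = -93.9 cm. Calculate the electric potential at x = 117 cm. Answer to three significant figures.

-127 V

Electric potential is a scalar, so the contributions from each charge add algebraically: V = Σ kqᵢ/rᵢ.
Distances from the field point to each charge: r₁ = 0.150 m, r₂ = 1.43 m, r₃ = 2.11 m.
V = k[(-1.97×10⁻⁹)/(0.150) + (-5.21×10⁻⁹)/(1.43) + (5.49×10⁻⁹)/(2.11)] = -127 V.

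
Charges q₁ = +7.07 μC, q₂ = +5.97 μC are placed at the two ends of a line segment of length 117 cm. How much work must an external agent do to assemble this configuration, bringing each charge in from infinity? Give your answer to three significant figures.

The work to assemble the configuration equals its total potential energy, U = Σ kqᵢqⱼ/rᵢⱼ over all pairs.
The separation is r = 1.17 m.
U = (0.324) = 0.324 J.

0.324 J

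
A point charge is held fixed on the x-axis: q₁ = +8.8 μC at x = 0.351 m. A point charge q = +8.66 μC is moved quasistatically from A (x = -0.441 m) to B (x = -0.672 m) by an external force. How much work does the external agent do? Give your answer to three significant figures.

-0.195 J

For quasistatic motion the external work equals the change in potential energy: W_ext = qΔV = q(V_B − V_A).
At A: distance to the source charge is 0.792 m; V_A = kq₁/r = 9.99×10⁴ V.
At B: distance to the source charge is 1.02 m; V_B = kq₁/r = 7.73×10⁴ V.
ΔV = V_B − V_A = -2.26×10⁴ V.
W_ext = qΔV = (8.66×10⁻⁶ C)(-2.26×10⁴ V) = -0.195 J.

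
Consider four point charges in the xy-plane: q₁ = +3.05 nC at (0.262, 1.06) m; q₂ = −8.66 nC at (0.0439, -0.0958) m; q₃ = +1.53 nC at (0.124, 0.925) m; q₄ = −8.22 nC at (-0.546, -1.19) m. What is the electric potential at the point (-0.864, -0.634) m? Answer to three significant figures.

-168 V

Electric potential is a scalar, so the contributions from each charge add algebraically: V = Σ kqᵢ/rᵢ.
Distances from the field point to each charge: r₁ = 2.03 m, r₂ = 1.06 m, r₃ = 1.85 m, r₄ = 0.641 m.
V = k[(3.05×10⁻⁹)/(2.03) + (-8.66×10⁻⁹)/(1.06) + (1.53×10⁻⁹)/(1.85) + (-8.22×10⁻⁹)/(0.641)] = -168 V.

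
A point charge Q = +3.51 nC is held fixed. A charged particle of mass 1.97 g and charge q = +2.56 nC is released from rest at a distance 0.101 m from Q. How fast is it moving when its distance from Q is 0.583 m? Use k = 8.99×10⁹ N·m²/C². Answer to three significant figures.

Only the electrostatic force acts, so mechanical energy is conserved: ½mv² = U₁ − U₂ = kQq(1/r₁ − 1/r₂).
U₁ − U₂ = (8.99×10⁹ N·m²/C²)(3.51×10⁻⁹ C)(2.56×10⁻⁹ C)(1/0.101 − 1/0.583) = 6.61×10⁻⁷ J.
v = √(2·6.61×10⁻⁷/1.97×10⁻³) = 0.0259 m/s.

0.0259 m/s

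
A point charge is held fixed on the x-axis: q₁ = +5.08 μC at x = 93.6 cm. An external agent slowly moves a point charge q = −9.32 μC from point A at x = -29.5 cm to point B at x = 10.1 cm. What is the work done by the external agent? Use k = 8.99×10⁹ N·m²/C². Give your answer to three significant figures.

-0.164 J

For quasistatic motion the external work equals the change in potential energy: W_ext = qΔV = q(V_B − V_A).
At A: distance to the source charge is 1.23 m; V_A = kq₁/r = 3.71×10⁴ V.
At B: distance to the source charge is 0.835 m; V_B = kq₁/r = 5.47×10⁴ V.
ΔV = V_B − V_A = 1.76×10⁴ V.
W_ext = qΔV = (-9.32×10⁻⁶ C)(1.76×10⁴ V) = -0.164 J.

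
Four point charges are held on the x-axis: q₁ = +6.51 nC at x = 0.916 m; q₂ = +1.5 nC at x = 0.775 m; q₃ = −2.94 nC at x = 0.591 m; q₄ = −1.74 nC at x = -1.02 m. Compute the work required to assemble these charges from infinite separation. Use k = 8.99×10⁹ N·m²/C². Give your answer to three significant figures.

-1.59×10⁻⁷ J

The work to assemble the configuration equals its total potential energy, U = Σ kqᵢqⱼ/rᵢⱼ over all pairs.
Pair separations: r₁₂ = 0.141 m, r₁₃ = 0.325 m, r₁₄ = 1.94 m, r₂₃ = 0.184 m, r₂₄ = 1.79 m, r₃₄ = 1.61 m.
Summing all 6 pair terms gives U = -1.59×10⁻⁷ J.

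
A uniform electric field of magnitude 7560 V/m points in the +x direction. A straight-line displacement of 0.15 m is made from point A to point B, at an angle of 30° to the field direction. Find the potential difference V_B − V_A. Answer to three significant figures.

Only the component of displacement along E changes the potential: ΔV = −E·d·cosθ.
ΔV = −(7560 V/m)(0.150 m)cos30° = -982 V.

-982 V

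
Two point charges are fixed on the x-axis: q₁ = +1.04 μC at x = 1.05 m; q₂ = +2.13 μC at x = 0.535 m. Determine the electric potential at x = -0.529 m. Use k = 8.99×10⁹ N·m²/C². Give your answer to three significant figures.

2.39×10⁴ V

Electric potential is a scalar, so the contributions from each charge add algebraically: V = Σ kqᵢ/rᵢ.
Distances from the field point to each charge: r₁ = 1.58 m, r₂ = 1.06 m.
V = k[(1.04×10⁻⁶)/(1.58) + (2.13×10⁻⁶)/(1.06)] = 2.39×10⁴ V.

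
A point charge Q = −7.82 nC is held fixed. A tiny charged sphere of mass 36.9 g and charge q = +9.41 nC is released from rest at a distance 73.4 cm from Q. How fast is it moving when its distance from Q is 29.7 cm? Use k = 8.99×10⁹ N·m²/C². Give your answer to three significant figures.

8.48×10⁻³ m/s

Only the electrostatic force acts, so mechanical energy is conserved: ½mv² = U₁ − U₂ = kQq(1/r₁ − 1/r₂).
U₁ − U₂ = (8.99×10⁹ N·m²/C²)(-7.82×10⁻⁹ C)(9.41×10⁻⁹ C)(1/0.734 − 1/0.297) = 1.33×10⁻⁶ J.
v = √(2·1.33×10⁻⁶/0.0369) = 8.48×10⁻³ m/s.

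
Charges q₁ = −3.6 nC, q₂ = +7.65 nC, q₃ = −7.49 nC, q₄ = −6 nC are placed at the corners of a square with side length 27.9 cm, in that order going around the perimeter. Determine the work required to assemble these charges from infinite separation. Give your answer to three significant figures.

The work to assemble the configuration equals its total potential energy, U = Σ kqᵢqⱼ/rᵢⱼ over all pairs.
The four side pairs have separation 0.279 m and the two diagonal pairs 0.395 m.
Summing all 6 pair terms gives U = -1.02×10⁻⁶ J.

-1.02×10⁻⁶ J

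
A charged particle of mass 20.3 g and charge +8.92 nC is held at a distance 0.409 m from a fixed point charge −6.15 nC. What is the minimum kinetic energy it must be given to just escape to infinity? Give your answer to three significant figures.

To just escape, total mechanical energy must reach zero at infinity: ½mv²_min + U = 0, so ½mv²_min = −U = |kQq|/r.
|U| = |kQq|/r = (8.99×10⁹ N·m²/C²)(6.15×10⁻⁹)(8.92×10⁻⁹)/(0.409) = 1.21×10⁻⁶ J.

1.21×10⁻⁶ J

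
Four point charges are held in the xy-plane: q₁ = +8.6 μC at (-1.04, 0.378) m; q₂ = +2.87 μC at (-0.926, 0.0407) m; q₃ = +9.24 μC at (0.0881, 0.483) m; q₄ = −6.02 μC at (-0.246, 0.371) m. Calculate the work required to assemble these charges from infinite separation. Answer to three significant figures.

-0.742 J

The assembly work is the sum of pairwise potential energies, U = Σ_{i<j} kqᵢqⱼ/rᵢⱼ.
Pair separations: r₁₂ = 0.356 m, r₁₃ = 1.13 m, r₁₄ = 0.794 m, r₂₃ = 1.11 m, r₂₄ = 0.756 m, r₃₄ = 0.352 m.
Summing all 6 pair terms gives U = -0.742 J.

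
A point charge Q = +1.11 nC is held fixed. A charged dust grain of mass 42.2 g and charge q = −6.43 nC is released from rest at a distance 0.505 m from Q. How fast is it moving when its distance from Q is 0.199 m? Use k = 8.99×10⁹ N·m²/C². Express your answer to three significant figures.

Only the electrostatic force acts, so mechanical energy is conserved: ½mv² = U₁ − U₂ = kQq(1/r₁ − 1/r₂).
U₁ − U₂ = (8.99×10⁹ N·m²/C²)(1.11×10⁻⁹ C)(-6.43×10⁻⁹ C)(1/0.505 − 1/0.199) = 1.95×10⁻⁷ J.
v = √(2·1.95×10⁻⁷/0.0422) = 3.04×10⁻³ m/s.

3.04×10⁻³ m/s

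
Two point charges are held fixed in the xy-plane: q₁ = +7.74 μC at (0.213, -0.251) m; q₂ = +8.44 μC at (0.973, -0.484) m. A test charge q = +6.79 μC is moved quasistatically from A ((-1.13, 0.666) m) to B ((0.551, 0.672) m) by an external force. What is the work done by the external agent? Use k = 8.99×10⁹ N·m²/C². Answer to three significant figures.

For quasistatic motion the external work equals the change in potential energy: W_ext = qΔV = q(V_B − V_A).
At A: distances to the source charges are 1.63 m, 2.40 m; V_A = Σ kqᵢ/rᵢ = 7.44×10⁴ V.
At B: distances to the source charges are 0.983 m, 1.23 m; V_B = Σ kqᵢ/rᵢ = 1.32×10⁵ V.
ΔV = V_B − V_A = 5.80×10⁴ V.
W_ext = qΔV = (6.79×10⁻⁶ C)(5.80×10⁴ V) = 0.394 J.

0.394 J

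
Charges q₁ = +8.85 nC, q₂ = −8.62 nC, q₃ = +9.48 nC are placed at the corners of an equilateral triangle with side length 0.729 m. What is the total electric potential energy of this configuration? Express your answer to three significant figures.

The work to assemble the configuration equals its total potential energy, U = Σ kqᵢqⱼ/rᵢⱼ over all pairs.
All three pair separations equal the side length, 0.729 m.
U = (-9.41×10⁻⁷) + (1.03×10⁻⁶) + (-1.01×10⁻⁶) = -9.14×10⁻⁷ J.

-9.14×10⁻⁷ J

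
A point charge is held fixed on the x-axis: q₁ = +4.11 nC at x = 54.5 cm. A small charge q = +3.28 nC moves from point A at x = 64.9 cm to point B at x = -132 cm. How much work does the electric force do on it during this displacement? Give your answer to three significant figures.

1.10×10⁻⁶ J

The work done by the electric force is W_field = −ΔU = −q(V_B − V_A) = q(V_A − V_B).
At A: distance to the source charge is 0.104 m; V_A = kq₁/r = 355 V.
At B: distance to the source charge is 1.87 m; V_B = kq₁/r = 19.8 V.
ΔV = V_B − V_A = -335 V.
W_field = −qΔV = −(3.28×10⁻⁹ C)(-335 V) = 1.10×10⁻⁶ J.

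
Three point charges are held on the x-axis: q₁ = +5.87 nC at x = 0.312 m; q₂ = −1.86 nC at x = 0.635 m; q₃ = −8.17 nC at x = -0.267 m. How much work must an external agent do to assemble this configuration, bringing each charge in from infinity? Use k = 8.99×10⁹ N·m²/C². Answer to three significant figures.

-8.97×10⁻⁷ J

The work to assemble the configuration equals its total potential energy, U = Σ kqᵢqⱼ/rᵢⱼ over all pairs.
Pair separations: r₁₂ = 0.323 m, r₁₃ = 0.579 m, r₂₃ = 0.902 m.
U = (-3.04×10⁻⁷) + (-7.45×10⁻⁷) + (1.51×10⁻⁷) = -8.97×10⁻⁷ J.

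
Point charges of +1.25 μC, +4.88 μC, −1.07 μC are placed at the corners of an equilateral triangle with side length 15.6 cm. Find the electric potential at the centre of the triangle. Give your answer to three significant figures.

5.05×10⁵ V

Electric potential is a scalar, so the contributions from each charge add algebraically: V = Σ kqᵢ/rᵢ.
The distance from each vertex to the centroid is a/√3 = 0.0901 m.
V = k[(1.25×10⁻⁶)/(0.0901) + (4.88×10⁻⁶)/(0.0901) + (-1.07×10⁻⁶)/(0.0901)] = 5.05×10⁵ V.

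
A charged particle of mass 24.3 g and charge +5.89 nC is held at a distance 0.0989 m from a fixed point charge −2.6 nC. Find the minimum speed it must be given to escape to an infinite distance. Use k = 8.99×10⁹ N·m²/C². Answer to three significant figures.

To just escape, total mechanical energy must reach zero at infinity: ½mv²_min + U = 0, so ½mv²_min = −U = |kQq|/r.
|U| = |kQq|/r = (8.99×10⁹ N·m²/C²)(2.60×10⁻⁹)(5.89×10⁻⁹)/(0.0989) = 1.39×10⁻⁶ J.
v_min = √(2|U|/m) = √(2·1.39×10⁻⁶/0.0243) = 0.0107 m/s.

0.0107 m/s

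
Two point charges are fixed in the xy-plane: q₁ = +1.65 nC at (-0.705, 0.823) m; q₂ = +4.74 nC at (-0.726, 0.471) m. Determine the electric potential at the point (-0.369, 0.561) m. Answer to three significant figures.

151 V

The total potential is the scalar sum of each charge's contribution, V = Σ kqᵢ/rᵢ.
Distances from the field point to each charge: r₁ = 0.426 m, r₂ = 0.368 m.
V = k[(1.65×10⁻⁹)/(0.426) + (4.74×10⁻⁹)/(0.368)] = 151 V.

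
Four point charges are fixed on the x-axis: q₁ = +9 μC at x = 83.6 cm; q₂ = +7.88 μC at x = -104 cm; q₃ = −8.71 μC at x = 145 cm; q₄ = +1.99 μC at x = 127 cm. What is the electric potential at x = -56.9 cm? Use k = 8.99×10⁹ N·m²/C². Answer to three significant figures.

1.79×10⁵ V

The total potential is the scalar sum of each charge's contribution, V = Σ kqᵢ/rᵢ.
Distances from the field point to each charge: r₁ = 1.40 m, r₂ = 0.471 m, r₃ = 2.02 m, r₄ = 1.84 m.
V = k[(9.00×10⁻⁶)/(1.40) + (7.88×10⁻⁶)/(0.471) + (-8.71×10⁻⁶)/(2.02) + (1.99×10⁻⁶)/(1.84)] = 1.79×10⁵ V.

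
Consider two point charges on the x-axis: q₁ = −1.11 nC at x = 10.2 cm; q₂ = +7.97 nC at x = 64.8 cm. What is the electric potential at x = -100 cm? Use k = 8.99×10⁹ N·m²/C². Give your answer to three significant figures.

34.4 V

The total potential is the scalar sum of each charge's contribution, V = Σ kqᵢ/rᵢ.
Distances from the field point to each charge: r₁ = 1.10 m, r₂ = 1.65 m.
V = k[(-1.11×10⁻⁹)/(1.10) + (7.97×10⁻⁹)/(1.65)] = 34.4 V.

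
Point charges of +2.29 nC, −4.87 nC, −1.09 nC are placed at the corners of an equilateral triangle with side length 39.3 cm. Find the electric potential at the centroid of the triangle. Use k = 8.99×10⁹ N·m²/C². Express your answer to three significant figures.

-145 V

Electric potential is a scalar, so the contributions from each charge add algebraically: V = Σ kqᵢ/rᵢ.
The distance from each vertex to the centroid is a/√3 = 0.227 m.
V = k[(2.29×10⁻⁹)/(0.227) + (-4.87×10⁻⁹)/(0.227) + (-1.09×10⁻⁹)/(0.227)] = -145 V.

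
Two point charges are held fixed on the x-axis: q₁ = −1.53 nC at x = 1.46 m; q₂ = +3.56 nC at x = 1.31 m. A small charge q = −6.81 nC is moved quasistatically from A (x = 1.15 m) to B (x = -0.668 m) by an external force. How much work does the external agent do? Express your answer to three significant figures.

For quasistatic motion the external work equals the change in potential energy: W_ext = qΔV = q(V_B − V_A).
At A: distances to the source charges are 0.310 m, 0.160 m; V_A = Σ kqᵢ/rᵢ = 156 V.
At B: distances to the source charges are 2.13 m, 1.98 m; V_B = Σ kqᵢ/rᵢ = 9.72 V.
ΔV = V_B − V_A = -146 V.
W_ext = qΔV = (-6.81×10⁻⁹ C)(-146 V) = 9.94×10⁻⁷ J.

9.94×10⁻⁷ J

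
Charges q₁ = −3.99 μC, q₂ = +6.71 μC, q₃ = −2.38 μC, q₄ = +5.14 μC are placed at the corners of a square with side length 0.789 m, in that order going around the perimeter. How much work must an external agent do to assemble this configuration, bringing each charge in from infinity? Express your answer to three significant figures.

-0.506 J

The assembly work is the sum of pairwise potential energies, U = Σ_{i<j} kqᵢqⱼ/rᵢⱼ.
The four side pairs have separation 0.789 m and the two diagonal pairs 1.12 m.
Summing all 6 pair terms gives U = -0.506 J.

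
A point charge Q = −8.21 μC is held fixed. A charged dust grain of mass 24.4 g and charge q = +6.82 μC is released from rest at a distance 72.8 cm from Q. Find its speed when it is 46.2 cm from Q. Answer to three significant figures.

5.71 m/s

Only the electrostatic force acts, so mechanical energy is conserved: ½mv² = U₁ − U₂ = kQq(1/r₁ − 1/r₂).
U₁ − U₂ = (8.99×10⁹ N·m²/C²)(-8.21×10⁻⁶ C)(6.82×10⁻⁶ C)(1/0.728 − 1/0.462) = 0.398 J.
v = √(2·0.398/0.0244) = 5.71 m/s.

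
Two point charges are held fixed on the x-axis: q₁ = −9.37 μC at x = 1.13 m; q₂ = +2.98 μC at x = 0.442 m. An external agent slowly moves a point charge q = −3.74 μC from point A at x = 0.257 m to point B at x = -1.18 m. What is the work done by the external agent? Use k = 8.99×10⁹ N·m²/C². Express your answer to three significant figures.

For quasistatic motion the external work equals the change in potential energy: W_ext = qΔV = q(V_B − V_A).
At A: distances to the source charges are 0.873 m, 0.185 m; V_A = Σ kqᵢ/rᵢ = 4.83×10⁴ V.
At B: distances to the source charges are 2.31 m, 1.62 m; V_B = Σ kqᵢ/rᵢ = -1.99×10⁴ V.
ΔV = V_B − V_A = -6.83×10⁴ V.
W_ext = qΔV = (-3.74×10⁻⁶ C)(-6.83×10⁴ V) = 0.255 J.

0.255 J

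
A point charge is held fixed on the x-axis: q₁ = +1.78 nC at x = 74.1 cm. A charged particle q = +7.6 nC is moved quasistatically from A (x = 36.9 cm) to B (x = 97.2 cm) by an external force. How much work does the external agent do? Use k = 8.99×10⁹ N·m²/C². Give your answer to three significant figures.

2.00×10⁻⁷ J

For quasistatic motion the external work equals the change in potential energy: W_ext = qΔV = q(V_B − V_A).
At A: distance to the source charge is 0.372 m; V_A = kq₁/r = 43.0 V.
At B: distance to the source charge is 0.231 m; V_B = kq₁/r = 69.3 V.
ΔV = V_B − V_A = 26.3 V.
W_ext = qΔV = (7.60×10⁻⁹ C)(26.3 V) = 2.00×10⁻⁷ J.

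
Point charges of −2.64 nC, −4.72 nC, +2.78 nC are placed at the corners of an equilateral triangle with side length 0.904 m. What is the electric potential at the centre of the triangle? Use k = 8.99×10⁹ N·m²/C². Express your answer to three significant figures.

Electric potential is a scalar, so the contributions from each charge add algebraically: V = Σ kqᵢ/rᵢ.
The distance from each vertex to the centroid is a/√3 = 0.522 m.
V = k[(-2.64×10⁻⁹)/(0.522) + (-4.72×10⁻⁹)/(0.522) + (2.78×10⁻⁹)/(0.522)] = -78.9 V.

-78.9 V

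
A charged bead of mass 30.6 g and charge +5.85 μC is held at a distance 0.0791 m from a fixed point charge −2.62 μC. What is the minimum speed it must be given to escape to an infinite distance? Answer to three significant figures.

10.7 m/s

To just escape, total mechanical energy must reach zero at infinity: ½mv²_min + U = 0, so ½mv²_min = −U = |kQq|/r.
|U| = |kQq|/r = (8.99×10⁹ N·m²/C²)(2.62×10⁻⁶)(5.85×10⁻⁶)/(0.0791) = 1.74 J.
v_min = √(2|U|/m) = √(2·1.74/0.0306) = 10.7 m/s.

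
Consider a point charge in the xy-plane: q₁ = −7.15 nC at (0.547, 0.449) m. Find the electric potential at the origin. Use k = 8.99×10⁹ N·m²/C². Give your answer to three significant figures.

-90.8 V

Electric potential is a scalar, so the contributions from each charge add algebraically: V = Σ kqᵢ/rᵢ.
Distances from the field point to each charge: r₁ = 0.708 m.
V = k[(-7.15×10⁻⁹)/(0.708)] = -90.8 V.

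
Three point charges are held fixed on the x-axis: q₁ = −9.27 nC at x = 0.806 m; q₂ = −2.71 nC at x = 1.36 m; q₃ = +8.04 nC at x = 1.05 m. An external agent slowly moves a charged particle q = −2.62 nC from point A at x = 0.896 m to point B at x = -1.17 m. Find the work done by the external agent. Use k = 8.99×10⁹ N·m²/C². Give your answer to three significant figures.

-1.28×10⁻⁶ J

For quasistatic motion the external work equals the change in potential energy: W_ext = qΔV = q(V_B − V_A).
At A: distances to the source charges are 0.0900 m, 0.464 m, 0.154 m; V_A = Σ kqᵢ/rᵢ = -509 V.
At B: distances to the source charges are 1.98 m, 2.53 m, 2.22 m; V_B = Σ kqᵢ/rᵢ = -19.2 V.
ΔV = V_B − V_A = 490 V.
W_ext = qΔV = (-2.62×10⁻⁹ C)(490 V) = -1.28×10⁻⁶ J.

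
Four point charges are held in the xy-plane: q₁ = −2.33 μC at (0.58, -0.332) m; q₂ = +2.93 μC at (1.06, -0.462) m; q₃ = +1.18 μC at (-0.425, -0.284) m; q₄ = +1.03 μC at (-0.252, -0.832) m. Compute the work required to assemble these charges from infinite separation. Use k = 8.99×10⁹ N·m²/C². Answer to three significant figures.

The work to assemble the configuration equals its total potential energy, U = Σ kqᵢqⱼ/rᵢⱼ over all pairs.
Pair separations: r₁₂ = 0.497 m, r₁₃ = 1.01 m, r₁₄ = 0.971 m, r₂₃ = 1.50 m, r₂₄ = 1.36 m, r₃₄ = 0.575 m.
Summing all 6 pair terms gives U = -0.111 J.

-0.111 J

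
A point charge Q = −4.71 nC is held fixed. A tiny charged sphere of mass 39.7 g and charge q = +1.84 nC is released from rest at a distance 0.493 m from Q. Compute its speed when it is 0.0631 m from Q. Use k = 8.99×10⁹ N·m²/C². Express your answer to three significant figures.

7.36×10⁻³ m/s

Only the electrostatic force acts, so mechanical energy is conserved: ½mv² = U₁ − U₂ = kQq(1/r₁ − 1/r₂).
U₁ − U₂ = (8.99×10⁹ N·m²/C²)(-4.71×10⁻⁹ C)(1.84×10⁻⁹ C)(1/0.493 − 1/0.0631) = 1.08×10⁻⁶ J.
v = √(2·1.08×10⁻⁶/0.0397) = 7.36×10⁻³ m/s.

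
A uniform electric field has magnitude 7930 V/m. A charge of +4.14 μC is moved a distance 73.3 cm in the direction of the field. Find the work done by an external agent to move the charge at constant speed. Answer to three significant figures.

The potential change for a displacement 73.3 cm in the direction of the field is ΔV = −Ed = -5810 V.
W_ext = qΔV = -0.0241 J.

-0.0241 J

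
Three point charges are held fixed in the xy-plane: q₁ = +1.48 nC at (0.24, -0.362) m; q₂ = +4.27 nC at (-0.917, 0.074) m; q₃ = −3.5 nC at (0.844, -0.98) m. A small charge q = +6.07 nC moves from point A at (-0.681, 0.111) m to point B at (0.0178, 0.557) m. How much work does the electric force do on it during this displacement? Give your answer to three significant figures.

The work done by the electric force is W_field = −ΔU = −q(V_B − V_A) = q(V_A − V_B).
At A: distances to the source charges are 1.04 m, 0.239 m, 1.88 m; V_A = Σ kqᵢ/rᵢ = 157 V.
At B: distances to the source charges are 0.945 m, 1.05 m, 1.74 m; V_B = Σ kqᵢ/rᵢ = 32.5 V.
ΔV = V_B − V_A = -124 V.
W_field = −qΔV = −(6.07×10⁻⁹ C)(-124 V) = 7.54×10⁻⁷ J.

7.54×10⁻⁷ J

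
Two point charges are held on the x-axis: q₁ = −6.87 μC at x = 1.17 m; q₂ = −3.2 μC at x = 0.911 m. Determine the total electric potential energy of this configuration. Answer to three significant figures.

0.763 J

The work to assemble the configuration equals its total potential energy, U = Σ kqᵢqⱼ/rᵢⱼ over all pairs.
Pair separations: r₁₂ = 0.259 m.
U = (0.763) = 0.763 J.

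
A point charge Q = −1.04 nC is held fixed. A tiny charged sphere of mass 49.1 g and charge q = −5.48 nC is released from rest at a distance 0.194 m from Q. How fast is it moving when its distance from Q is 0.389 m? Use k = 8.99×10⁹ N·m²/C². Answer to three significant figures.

Only the electrostatic force acts, so mechanical energy is conserved: ½mv² = U₁ − U₂ = kQq(1/r₁ − 1/r₂).
U₁ − U₂ = (8.99×10⁹ N·m²/C²)(-1.04×10⁻⁹ C)(-5.48×10⁻⁹ C)(1/0.194 − 1/0.389) = 1.32×10⁻⁷ J.
v = √(2·1.32×10⁻⁷/0.0491) = 2.32×10⁻³ m/s.

2.32×10⁻³ m/s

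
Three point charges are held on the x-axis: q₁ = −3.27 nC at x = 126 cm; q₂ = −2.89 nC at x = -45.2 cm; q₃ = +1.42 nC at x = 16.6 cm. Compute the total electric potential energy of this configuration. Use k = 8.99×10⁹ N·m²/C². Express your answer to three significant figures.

-4.82×10⁻⁸ J

The assembly work is the sum of pairwise potential energies, U = Σ_{i<j} kqᵢqⱼ/rᵢⱼ.
Pair separations: r₁₂ = 1.71 m, r₁₃ = 1.09 m, r₂₃ = 0.618 m.
U = (4.96×10⁻⁸) + (-3.82×10⁻⁸) + (-5.97×10⁻⁸) = -4.82×10⁻⁸ J.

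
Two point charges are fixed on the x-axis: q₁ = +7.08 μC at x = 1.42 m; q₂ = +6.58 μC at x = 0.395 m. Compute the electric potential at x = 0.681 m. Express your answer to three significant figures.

2.93×10⁵ V

The total potential is the scalar sum of each charge's contribution, V = Σ kqᵢ/rᵢ.
Distances from the field point to each charge: r₁ = 0.739 m, r₂ = 0.286 m.
V = k[(7.08×10⁻⁶)/(0.739) + (6.58×10⁻⁶)/(0.286)] = 2.93×10⁵ V.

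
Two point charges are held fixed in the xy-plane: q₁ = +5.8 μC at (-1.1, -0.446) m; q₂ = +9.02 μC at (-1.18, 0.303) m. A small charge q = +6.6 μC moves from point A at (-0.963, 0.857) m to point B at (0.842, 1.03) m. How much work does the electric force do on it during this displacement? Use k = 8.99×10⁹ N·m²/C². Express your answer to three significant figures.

The work done by the electric force is W_field = −ΔU = −q(V_B − V_A) = q(V_A − V_B).
At A: distances to the source charges are 1.31 m, 0.595 m; V_A = Σ kqᵢ/rᵢ = 1.76×10⁵ V.
At B: distances to the source charges are 2.44 m, 2.15 m; V_B = Σ kqᵢ/rᵢ = 5.91×10⁴ V.
ΔV = V_B − V_A = -1.17×10⁵ V.
W_field = −qΔV = −(6.60×10⁻⁶ C)(-1.17×10⁵ V) = 0.772 J.

0.772 J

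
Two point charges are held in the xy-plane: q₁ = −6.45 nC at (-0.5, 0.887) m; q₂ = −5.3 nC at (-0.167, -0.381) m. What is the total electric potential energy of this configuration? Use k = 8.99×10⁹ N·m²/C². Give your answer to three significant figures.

2.34×10⁻⁷ J

The work to assemble the configuration equals its total potential energy, U = Σ kqᵢqⱼ/rᵢⱼ over all pairs.
Pair separations: r₁₂ = 1.31 m.
U = (2.34×10⁻⁷) = 2.34×10⁻⁷ J.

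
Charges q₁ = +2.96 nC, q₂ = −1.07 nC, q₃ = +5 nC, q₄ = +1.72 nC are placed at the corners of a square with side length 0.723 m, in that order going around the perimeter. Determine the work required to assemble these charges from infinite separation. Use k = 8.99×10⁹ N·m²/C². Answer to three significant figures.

1.78×10⁻⁷ J

The assembly work is the sum of pairwise potential energies, U = Σ_{i<j} kqᵢqⱼ/rᵢⱼ.
The four side pairs have separation 0.723 m and the two diagonal pairs 1.02 m.
Summing all 6 pair terms gives U = 1.78×10⁻⁷ J.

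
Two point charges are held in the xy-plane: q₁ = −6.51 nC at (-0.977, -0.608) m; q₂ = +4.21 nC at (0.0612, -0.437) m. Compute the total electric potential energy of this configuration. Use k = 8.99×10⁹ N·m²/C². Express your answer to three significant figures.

-2.34×10⁻⁷ J

The assembly work is the sum of pairwise potential energies, U = Σ_{i<j} kqᵢqⱼ/rᵢⱼ.
Pair separations: r₁₂ = 1.05 m.
U = (-2.34×10⁻⁷) = -2.34×10⁻⁷ J.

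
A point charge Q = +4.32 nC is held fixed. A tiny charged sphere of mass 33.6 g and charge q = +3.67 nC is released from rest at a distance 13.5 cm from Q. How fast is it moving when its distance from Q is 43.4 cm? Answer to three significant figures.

Only the electrostatic force acts, so mechanical energy is conserved: ½mv² = U₁ − U₂ = kQq(1/r₁ − 1/r₂).
U₁ − U₂ = (8.99×10⁹ N·m²/C²)(4.32×10⁻⁹ C)(3.67×10⁻⁹ C)(1/0.135 − 1/0.434) = 7.27×10⁻⁷ J.
v = √(2·7.27×10⁻⁷/0.0336) = 6.58×10⁻³ m/s.

6.58×10⁻³ m/s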